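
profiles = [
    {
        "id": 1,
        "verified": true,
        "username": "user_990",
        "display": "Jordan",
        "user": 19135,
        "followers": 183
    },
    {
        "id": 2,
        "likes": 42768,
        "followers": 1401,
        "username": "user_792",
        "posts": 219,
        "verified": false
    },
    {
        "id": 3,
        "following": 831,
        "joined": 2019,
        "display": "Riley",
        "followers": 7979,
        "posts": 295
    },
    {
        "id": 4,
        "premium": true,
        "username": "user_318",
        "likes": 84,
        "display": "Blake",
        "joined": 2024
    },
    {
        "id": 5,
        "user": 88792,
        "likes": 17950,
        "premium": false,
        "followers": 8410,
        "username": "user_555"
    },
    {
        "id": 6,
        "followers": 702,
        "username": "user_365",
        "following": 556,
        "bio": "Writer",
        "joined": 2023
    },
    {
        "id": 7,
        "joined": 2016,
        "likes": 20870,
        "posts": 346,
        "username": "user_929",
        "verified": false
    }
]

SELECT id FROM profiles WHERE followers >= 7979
[3, 5]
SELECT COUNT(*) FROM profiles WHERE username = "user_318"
1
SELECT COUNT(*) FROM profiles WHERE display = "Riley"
1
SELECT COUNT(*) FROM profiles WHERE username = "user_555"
1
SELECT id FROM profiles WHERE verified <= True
[1, 2, 7]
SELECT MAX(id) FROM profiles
7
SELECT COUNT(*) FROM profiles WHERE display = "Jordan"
1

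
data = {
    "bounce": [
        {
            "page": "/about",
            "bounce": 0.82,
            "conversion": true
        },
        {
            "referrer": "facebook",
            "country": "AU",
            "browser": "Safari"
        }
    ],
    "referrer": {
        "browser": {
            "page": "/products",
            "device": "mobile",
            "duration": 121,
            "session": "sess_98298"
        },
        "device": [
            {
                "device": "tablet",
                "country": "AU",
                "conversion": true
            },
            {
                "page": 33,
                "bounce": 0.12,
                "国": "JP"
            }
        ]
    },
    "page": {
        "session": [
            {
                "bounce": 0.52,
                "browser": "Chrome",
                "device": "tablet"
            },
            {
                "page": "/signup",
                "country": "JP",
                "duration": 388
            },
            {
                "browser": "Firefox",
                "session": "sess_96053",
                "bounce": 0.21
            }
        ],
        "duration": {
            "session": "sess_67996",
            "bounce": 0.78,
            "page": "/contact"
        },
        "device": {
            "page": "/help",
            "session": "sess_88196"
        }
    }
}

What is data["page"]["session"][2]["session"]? "sess_96053"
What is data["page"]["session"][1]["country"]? "JP"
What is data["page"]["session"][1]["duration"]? 388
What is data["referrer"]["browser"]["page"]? "/products"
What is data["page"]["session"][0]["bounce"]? 0.52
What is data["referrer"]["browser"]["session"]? "sess_98298"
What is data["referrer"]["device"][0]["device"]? "tablet"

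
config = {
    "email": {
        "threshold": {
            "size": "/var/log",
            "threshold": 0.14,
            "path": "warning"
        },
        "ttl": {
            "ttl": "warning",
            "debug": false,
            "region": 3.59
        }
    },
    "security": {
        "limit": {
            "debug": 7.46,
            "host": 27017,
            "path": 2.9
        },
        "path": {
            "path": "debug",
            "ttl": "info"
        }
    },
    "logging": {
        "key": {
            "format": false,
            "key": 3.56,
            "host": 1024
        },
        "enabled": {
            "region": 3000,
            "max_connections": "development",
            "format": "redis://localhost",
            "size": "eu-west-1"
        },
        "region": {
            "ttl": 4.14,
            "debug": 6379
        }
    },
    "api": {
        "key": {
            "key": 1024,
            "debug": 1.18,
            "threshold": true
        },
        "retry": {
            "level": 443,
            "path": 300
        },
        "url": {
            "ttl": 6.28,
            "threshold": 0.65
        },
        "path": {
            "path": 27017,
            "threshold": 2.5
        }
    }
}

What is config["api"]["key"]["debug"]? 1.18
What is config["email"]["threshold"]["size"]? "/var/log"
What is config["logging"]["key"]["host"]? 1024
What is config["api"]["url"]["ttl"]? 6.28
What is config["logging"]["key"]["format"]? False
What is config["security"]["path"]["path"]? "debug"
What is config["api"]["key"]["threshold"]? True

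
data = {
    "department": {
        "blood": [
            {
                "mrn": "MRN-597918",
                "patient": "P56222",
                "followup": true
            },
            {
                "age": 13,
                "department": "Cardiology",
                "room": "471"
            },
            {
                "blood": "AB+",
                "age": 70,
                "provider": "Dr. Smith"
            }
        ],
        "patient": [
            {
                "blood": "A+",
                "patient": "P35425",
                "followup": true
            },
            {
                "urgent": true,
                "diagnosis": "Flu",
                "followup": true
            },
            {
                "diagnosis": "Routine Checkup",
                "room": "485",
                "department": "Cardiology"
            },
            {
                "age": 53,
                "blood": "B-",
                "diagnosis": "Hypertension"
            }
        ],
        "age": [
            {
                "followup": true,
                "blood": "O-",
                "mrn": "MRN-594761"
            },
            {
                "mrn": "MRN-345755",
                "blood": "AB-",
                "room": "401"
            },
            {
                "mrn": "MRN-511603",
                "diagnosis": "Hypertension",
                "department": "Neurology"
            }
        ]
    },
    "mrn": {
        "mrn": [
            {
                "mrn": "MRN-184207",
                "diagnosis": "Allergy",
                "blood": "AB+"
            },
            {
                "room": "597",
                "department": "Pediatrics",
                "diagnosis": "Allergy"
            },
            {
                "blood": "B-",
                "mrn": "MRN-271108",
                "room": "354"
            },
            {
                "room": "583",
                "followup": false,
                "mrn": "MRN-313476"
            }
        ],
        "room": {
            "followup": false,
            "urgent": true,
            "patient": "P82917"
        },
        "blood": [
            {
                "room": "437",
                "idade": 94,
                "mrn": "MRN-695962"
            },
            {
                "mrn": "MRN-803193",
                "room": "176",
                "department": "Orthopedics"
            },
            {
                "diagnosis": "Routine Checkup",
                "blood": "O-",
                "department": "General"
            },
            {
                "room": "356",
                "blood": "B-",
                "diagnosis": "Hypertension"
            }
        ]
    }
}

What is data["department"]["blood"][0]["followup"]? True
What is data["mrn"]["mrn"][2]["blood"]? "B-"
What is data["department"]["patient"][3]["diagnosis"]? "Hypertension"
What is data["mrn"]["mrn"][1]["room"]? "597"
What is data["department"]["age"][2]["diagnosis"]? "Hypertension"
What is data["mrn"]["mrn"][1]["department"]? "Pediatrics"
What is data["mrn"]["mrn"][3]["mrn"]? "MRN-313476"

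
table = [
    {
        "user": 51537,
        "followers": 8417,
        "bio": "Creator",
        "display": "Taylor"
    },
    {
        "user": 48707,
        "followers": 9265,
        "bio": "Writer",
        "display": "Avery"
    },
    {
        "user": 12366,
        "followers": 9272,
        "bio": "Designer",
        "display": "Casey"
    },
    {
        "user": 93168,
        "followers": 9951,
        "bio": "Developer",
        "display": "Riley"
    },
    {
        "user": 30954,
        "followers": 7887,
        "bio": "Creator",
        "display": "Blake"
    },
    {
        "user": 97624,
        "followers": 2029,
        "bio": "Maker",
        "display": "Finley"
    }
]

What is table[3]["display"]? "Riley"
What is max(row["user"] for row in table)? 97624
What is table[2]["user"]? 12366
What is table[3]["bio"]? "Developer"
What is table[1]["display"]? "Avery"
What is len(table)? 6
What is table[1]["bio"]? "Writer"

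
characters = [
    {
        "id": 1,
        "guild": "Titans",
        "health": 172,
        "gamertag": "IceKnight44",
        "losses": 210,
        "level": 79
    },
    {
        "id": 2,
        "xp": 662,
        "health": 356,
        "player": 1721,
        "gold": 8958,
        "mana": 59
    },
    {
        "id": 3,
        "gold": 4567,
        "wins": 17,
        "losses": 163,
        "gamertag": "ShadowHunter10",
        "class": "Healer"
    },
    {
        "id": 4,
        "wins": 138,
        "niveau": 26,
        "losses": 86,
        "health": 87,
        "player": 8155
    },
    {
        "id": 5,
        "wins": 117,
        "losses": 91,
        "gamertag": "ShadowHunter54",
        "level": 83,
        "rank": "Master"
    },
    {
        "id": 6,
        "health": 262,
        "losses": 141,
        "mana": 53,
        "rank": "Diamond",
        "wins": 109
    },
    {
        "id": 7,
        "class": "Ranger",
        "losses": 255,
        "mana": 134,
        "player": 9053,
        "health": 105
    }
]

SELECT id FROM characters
[1, 2, 3, 4, 5, 6, 7]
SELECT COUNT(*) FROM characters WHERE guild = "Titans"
1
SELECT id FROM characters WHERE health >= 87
[1, 2, 4, 6, 7]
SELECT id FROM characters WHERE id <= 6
[1, 2, 3, 4, 5, 6]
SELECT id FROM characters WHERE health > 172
[2, 6]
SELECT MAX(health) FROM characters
356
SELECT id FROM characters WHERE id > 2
[3, 4, 5, 6, 7]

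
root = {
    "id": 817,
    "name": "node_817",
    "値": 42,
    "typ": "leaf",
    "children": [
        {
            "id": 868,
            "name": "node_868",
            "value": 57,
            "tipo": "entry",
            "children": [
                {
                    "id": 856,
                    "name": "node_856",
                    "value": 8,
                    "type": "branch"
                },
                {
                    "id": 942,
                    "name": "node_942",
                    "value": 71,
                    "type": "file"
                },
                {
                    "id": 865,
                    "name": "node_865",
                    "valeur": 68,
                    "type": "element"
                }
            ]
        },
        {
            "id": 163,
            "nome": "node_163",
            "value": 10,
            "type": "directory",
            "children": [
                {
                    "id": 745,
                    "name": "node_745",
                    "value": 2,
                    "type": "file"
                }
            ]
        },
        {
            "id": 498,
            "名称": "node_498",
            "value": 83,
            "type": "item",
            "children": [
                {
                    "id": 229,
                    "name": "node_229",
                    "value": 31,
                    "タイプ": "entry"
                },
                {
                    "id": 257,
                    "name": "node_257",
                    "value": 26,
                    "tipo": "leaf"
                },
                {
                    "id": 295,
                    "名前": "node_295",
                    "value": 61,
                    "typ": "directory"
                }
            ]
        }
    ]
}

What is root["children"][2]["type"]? "item"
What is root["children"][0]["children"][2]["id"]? 865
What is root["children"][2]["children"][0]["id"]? 229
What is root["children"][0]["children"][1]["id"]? 942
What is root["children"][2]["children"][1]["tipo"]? "leaf"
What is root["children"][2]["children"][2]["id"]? 295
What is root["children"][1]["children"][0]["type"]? "file"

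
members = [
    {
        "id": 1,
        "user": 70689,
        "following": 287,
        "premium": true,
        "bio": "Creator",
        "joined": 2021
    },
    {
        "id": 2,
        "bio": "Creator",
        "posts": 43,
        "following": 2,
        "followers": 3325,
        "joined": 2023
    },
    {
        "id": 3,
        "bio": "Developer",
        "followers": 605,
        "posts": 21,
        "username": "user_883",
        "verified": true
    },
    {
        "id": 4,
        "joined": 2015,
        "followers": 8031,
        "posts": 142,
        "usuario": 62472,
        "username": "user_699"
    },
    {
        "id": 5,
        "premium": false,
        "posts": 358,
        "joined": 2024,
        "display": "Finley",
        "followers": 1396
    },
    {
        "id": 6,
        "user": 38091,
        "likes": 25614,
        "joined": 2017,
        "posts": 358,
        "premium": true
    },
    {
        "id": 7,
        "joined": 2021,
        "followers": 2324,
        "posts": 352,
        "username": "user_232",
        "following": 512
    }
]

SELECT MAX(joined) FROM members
2024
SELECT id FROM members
[1, 2, 3, 4, 5, 6, 7]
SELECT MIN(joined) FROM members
2015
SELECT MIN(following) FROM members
2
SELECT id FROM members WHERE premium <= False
[5]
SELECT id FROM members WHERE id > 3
[4, 5, 6, 7]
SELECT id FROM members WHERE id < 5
[1, 2, 3, 4]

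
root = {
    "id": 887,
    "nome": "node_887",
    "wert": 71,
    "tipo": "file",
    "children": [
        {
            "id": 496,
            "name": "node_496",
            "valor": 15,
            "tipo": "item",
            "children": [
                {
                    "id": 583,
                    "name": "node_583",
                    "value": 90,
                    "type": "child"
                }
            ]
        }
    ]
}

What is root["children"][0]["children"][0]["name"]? "node_583"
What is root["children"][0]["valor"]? 15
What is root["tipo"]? "file"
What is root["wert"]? 71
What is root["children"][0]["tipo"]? "item"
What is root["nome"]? "node_887"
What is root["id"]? 887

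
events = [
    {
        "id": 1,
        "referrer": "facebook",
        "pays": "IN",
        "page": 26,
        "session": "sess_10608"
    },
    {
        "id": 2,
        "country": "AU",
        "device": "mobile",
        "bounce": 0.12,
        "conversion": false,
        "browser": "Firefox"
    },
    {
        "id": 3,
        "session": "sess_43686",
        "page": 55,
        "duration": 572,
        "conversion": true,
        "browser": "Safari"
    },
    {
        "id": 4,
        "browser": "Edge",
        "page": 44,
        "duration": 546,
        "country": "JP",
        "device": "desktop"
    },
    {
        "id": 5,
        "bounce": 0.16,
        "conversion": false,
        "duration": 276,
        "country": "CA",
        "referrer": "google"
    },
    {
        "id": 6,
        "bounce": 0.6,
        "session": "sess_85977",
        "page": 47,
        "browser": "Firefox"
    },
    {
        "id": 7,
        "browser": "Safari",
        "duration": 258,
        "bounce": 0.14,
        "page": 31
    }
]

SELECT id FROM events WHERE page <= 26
[1]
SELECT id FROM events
[1, 2, 3, 4, 5, 6, 7]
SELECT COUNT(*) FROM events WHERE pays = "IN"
1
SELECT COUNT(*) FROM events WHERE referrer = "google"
1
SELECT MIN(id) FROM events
1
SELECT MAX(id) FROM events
7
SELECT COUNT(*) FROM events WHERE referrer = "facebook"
1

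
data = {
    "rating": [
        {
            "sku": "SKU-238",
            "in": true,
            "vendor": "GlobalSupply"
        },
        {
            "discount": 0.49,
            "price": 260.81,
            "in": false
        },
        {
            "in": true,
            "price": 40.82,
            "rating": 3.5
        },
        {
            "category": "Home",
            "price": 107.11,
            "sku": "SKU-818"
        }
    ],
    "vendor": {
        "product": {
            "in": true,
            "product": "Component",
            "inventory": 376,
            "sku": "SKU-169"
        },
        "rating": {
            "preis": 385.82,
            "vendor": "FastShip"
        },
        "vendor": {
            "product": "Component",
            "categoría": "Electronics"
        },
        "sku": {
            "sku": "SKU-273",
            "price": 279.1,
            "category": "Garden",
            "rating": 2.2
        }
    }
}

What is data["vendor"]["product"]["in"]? True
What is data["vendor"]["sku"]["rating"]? 2.2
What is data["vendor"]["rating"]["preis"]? 385.82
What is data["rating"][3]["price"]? 107.11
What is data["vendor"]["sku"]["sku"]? "SKU-273"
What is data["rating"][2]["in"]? True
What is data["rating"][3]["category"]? "Home"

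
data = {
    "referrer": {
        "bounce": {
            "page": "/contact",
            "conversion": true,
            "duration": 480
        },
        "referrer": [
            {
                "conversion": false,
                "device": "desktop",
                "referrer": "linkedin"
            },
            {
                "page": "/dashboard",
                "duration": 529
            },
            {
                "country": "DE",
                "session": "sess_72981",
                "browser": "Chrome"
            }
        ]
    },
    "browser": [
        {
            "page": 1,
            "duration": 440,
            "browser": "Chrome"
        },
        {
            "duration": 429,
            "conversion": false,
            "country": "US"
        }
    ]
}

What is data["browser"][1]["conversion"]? False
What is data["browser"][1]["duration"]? 429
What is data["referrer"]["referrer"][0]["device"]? "desktop"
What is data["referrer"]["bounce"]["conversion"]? True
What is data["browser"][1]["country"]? "US"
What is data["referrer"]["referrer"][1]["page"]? "/dashboard"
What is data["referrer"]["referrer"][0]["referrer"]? "linkedin"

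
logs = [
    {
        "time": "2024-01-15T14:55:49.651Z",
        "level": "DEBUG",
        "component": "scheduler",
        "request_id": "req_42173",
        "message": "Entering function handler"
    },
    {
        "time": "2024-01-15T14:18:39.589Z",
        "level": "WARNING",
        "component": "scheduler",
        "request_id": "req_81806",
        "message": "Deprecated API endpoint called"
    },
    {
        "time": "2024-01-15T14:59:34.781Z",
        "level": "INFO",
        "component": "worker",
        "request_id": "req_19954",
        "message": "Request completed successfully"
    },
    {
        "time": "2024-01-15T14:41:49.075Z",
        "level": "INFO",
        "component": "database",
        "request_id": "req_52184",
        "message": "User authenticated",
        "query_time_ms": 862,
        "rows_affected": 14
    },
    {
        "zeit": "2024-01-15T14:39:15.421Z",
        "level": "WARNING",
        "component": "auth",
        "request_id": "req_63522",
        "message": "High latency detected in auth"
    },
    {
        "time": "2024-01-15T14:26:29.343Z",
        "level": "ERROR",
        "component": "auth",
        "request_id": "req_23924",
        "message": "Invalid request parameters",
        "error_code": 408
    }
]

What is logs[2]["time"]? "2024-01-15T14:59:34.781Z"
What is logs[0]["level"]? "DEBUG"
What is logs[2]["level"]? "INFO"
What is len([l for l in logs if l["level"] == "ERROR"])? 1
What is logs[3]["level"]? "INFO"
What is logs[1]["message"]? "Deprecated API endpoint called"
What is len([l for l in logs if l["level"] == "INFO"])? 2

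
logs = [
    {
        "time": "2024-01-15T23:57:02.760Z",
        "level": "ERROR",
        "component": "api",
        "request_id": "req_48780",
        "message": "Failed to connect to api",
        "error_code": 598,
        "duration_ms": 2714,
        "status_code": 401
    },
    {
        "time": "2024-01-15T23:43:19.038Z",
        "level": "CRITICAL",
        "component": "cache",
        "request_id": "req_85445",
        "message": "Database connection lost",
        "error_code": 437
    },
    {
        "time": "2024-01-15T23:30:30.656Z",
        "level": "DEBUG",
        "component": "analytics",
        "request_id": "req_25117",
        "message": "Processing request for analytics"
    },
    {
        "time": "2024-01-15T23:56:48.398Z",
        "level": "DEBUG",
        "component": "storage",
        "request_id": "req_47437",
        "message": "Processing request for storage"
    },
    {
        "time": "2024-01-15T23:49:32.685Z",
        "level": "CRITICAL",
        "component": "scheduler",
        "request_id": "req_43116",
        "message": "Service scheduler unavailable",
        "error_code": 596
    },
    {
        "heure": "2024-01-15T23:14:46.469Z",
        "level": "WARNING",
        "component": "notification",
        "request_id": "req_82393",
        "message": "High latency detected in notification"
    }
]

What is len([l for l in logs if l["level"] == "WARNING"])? 1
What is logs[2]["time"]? "2024-01-15T23:30:30.656Z"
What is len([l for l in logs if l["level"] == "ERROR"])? 1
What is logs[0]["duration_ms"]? 2714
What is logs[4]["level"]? "CRITICAL"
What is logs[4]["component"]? "scheduler"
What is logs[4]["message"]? "Service scheduler unavailable"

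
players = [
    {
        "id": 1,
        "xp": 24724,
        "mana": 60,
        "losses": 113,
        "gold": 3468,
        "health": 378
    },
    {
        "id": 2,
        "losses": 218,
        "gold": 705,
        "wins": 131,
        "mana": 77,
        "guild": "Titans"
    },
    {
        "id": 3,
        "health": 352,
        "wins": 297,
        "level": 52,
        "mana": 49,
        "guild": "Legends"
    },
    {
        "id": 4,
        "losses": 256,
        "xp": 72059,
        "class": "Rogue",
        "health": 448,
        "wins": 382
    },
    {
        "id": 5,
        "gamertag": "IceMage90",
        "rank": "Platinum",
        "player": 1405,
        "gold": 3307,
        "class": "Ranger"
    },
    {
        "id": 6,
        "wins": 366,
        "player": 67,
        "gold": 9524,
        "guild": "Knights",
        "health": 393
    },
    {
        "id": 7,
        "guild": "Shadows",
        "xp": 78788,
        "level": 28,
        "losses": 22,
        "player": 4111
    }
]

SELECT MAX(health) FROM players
448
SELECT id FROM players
[1, 2, 3, 4, 5, 6, 7]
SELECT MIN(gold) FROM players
705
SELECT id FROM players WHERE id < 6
[1, 2, 3, 4, 5]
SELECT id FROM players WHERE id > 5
[6, 7]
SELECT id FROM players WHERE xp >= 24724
[1, 4, 7]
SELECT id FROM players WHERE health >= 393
[4, 6]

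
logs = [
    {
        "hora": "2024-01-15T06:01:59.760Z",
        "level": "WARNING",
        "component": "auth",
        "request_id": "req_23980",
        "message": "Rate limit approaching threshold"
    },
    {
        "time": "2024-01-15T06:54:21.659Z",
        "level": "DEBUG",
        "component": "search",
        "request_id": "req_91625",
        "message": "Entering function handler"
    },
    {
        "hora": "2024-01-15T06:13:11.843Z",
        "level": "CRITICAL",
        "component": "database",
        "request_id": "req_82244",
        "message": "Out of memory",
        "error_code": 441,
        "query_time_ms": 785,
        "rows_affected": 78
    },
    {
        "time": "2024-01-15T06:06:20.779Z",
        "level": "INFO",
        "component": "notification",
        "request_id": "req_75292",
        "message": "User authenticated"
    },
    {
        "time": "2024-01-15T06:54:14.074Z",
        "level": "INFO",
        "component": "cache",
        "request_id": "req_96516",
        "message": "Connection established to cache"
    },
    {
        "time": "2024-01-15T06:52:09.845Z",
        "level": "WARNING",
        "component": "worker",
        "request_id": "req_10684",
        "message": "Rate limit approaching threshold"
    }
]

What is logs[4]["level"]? "INFO"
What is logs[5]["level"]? "WARNING"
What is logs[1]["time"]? "2024-01-15T06:54:21.659Z"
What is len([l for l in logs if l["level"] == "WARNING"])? 2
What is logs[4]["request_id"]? "req_96516"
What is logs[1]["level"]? "DEBUG"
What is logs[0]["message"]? "Rate limit approaching threshold"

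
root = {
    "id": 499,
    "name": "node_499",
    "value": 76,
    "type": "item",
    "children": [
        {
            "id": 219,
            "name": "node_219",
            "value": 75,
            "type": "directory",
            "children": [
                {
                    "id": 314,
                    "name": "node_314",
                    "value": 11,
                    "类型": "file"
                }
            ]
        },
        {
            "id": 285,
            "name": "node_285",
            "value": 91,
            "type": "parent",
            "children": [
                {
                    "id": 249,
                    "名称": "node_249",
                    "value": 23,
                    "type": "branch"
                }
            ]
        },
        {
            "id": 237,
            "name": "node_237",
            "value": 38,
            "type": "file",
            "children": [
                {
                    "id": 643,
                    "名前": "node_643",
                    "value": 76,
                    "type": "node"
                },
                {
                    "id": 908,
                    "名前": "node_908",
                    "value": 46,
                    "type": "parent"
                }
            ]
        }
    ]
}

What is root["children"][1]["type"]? "parent"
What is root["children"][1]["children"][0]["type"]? "branch"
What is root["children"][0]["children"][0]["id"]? 314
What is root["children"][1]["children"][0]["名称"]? "node_249"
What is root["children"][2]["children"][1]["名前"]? "node_908"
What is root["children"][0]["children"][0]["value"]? 11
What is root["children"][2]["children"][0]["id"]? 643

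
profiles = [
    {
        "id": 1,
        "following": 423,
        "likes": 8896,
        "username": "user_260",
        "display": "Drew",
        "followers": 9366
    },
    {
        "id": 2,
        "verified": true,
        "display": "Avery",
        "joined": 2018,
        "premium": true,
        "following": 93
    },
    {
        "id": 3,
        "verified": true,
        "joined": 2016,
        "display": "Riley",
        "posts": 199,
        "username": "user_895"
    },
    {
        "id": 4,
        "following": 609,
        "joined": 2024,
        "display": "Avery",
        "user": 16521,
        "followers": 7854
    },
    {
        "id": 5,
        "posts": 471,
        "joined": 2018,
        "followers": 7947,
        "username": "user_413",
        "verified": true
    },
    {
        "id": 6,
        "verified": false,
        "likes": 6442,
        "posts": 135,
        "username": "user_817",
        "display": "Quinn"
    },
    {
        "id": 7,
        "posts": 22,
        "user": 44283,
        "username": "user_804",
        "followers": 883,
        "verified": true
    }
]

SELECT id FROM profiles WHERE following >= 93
[1, 2, 4]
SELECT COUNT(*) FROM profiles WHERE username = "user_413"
1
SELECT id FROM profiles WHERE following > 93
[1, 4]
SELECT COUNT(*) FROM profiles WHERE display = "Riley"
1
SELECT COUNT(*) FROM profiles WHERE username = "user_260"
1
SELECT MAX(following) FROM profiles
609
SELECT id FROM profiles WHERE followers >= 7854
[1, 4, 5]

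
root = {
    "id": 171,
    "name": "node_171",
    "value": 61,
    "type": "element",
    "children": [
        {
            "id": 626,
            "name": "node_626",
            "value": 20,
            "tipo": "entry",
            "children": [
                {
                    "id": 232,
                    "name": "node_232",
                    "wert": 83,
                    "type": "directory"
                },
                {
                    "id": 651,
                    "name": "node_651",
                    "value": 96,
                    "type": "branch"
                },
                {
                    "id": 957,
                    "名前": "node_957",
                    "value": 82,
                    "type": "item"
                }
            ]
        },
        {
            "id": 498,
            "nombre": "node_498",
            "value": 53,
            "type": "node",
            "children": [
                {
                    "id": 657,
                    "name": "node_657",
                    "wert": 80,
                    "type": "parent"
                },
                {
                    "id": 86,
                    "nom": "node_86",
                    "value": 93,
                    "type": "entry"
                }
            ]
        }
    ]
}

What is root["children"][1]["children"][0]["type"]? "parent"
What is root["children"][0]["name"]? "node_626"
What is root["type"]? "element"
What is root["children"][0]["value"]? 20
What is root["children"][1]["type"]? "node"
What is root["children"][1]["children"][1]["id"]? 86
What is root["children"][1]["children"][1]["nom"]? "node_86"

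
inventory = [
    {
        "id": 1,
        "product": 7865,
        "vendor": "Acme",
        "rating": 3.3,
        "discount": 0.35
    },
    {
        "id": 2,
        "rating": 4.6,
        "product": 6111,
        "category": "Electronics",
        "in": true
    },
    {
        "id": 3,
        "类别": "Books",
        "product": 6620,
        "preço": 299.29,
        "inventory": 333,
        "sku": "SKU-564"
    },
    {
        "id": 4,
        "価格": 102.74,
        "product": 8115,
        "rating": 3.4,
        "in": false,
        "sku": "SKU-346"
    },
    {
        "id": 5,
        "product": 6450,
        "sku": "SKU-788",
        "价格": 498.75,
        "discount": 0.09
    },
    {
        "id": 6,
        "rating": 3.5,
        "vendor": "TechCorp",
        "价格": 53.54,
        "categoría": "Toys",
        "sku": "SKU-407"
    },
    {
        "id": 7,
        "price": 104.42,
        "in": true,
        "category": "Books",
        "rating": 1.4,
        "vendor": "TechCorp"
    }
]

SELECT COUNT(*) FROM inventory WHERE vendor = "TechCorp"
2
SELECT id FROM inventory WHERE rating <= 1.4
[7]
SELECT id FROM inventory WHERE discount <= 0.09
[5]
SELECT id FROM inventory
[1, 2, 3, 4, 5, 6, 7]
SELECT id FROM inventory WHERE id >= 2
[2, 3, 4, 5, 6, 7]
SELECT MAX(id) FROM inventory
7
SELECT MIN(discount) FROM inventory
0.09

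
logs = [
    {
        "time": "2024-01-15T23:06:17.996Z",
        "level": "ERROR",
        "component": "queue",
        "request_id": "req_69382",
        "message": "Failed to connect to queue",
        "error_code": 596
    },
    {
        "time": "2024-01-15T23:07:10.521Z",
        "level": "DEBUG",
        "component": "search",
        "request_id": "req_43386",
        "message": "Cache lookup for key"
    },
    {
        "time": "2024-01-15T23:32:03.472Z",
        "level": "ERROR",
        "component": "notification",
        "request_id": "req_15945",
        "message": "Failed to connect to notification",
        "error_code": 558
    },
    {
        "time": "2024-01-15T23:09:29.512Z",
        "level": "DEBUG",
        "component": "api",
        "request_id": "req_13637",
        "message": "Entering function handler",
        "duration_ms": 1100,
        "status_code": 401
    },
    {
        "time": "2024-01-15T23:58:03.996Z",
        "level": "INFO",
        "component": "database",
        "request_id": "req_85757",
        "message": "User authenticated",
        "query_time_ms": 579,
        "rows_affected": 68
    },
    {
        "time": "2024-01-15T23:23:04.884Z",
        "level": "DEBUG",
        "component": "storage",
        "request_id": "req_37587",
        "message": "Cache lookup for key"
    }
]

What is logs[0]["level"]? "ERROR"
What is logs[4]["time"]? "2024-01-15T23:58:03.996Z"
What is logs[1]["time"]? "2024-01-15T23:07:10.521Z"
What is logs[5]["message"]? "Cache lookup for key"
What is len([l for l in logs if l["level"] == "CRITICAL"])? 0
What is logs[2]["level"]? "ERROR"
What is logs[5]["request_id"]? "req_37587"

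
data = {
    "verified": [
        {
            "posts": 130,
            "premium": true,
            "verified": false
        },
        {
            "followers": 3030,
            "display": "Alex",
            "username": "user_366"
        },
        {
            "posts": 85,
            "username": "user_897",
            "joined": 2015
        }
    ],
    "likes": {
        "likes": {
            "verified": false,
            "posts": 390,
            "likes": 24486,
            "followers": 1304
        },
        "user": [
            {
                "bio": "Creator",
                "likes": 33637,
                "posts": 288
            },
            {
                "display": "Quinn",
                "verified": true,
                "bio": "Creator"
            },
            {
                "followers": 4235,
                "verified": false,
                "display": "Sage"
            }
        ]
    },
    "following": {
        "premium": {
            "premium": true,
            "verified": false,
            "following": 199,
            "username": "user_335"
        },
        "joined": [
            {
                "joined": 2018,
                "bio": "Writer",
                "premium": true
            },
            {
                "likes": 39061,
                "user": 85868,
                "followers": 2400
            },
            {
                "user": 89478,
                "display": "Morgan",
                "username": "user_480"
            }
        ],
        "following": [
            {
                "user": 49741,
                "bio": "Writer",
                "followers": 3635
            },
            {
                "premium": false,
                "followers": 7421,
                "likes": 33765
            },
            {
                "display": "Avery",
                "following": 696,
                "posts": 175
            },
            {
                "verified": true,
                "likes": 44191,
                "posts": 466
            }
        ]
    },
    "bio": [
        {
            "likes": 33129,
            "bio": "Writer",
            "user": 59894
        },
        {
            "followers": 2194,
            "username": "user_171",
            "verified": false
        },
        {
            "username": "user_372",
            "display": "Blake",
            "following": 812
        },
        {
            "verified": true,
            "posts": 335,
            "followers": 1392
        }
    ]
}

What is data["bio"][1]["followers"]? 2194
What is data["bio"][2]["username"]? "user_372"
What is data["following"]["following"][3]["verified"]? True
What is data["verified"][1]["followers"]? 3030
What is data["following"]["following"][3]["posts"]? 466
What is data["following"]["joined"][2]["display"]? "Morgan"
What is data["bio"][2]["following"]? 812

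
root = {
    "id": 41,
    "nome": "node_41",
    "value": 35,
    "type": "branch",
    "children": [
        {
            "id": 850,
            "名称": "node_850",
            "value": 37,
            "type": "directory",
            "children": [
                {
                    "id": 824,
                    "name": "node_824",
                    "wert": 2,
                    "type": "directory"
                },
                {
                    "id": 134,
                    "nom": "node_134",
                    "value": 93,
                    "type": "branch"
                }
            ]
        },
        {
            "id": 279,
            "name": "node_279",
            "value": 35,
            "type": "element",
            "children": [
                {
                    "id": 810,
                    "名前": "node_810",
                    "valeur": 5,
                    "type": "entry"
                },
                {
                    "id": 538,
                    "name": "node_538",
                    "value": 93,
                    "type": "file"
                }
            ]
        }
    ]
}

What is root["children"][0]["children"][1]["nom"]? "node_134"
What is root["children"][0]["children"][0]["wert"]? 2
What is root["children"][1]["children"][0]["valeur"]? 5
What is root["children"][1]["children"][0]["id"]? 810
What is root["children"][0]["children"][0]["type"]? "directory"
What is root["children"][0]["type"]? "directory"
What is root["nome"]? "node_41"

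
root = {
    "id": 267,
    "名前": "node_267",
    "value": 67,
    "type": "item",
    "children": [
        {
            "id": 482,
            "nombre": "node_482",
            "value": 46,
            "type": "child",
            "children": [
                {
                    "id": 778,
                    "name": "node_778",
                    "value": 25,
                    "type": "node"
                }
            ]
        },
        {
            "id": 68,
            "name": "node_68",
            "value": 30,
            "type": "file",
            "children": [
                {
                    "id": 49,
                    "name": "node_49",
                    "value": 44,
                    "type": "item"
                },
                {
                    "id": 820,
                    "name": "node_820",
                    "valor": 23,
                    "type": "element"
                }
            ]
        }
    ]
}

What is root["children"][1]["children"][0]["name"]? "node_49"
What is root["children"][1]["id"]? 68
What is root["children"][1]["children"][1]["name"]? "node_820"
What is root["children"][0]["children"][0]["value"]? 25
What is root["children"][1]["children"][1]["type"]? "element"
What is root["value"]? 67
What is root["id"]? 267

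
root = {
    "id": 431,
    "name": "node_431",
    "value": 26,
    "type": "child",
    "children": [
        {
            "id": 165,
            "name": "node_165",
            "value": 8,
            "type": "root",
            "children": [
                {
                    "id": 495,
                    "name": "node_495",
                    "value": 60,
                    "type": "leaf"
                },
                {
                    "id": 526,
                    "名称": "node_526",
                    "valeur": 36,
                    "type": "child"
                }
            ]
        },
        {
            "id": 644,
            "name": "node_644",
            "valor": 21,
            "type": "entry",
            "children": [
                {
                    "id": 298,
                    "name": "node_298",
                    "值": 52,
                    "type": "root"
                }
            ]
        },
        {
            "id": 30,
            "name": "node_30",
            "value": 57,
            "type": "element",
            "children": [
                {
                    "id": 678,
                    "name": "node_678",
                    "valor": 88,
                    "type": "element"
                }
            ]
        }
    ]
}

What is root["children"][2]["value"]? 57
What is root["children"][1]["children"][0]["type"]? "root"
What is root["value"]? 26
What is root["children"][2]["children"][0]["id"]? 678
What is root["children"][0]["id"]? 165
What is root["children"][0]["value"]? 8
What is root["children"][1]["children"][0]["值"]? 52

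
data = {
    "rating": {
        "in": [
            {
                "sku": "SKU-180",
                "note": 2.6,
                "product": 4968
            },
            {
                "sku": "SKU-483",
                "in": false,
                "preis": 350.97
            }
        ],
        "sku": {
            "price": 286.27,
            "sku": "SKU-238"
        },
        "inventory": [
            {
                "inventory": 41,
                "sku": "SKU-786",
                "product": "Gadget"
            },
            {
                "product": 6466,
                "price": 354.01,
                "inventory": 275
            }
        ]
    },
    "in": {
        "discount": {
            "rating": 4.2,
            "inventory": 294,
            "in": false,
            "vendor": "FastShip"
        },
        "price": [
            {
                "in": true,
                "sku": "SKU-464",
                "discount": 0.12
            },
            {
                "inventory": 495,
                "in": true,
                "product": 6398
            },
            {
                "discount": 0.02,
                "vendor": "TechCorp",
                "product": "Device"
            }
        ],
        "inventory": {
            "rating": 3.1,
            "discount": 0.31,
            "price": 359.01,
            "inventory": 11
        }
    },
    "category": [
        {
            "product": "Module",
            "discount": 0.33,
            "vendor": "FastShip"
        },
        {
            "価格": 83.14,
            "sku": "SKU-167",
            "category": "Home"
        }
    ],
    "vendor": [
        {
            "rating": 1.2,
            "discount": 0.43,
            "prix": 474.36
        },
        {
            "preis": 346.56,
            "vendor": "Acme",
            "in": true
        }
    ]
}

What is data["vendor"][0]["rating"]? 1.2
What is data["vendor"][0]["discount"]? 0.43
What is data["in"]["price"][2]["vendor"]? "TechCorp"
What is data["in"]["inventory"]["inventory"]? 11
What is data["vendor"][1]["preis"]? 346.56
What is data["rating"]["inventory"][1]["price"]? 354.01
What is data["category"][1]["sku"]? "SKU-167"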